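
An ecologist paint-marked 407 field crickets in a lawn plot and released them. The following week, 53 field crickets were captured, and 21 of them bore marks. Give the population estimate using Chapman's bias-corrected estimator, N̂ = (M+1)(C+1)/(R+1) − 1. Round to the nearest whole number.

N̂ = (407+1)(53+1)/(21+1) − 1 = 408·54/22 − 1
= 22032/22 − 1 ≈ 1001.45 − 1 ≈ 1000.45 → 1000

N ≈ 1000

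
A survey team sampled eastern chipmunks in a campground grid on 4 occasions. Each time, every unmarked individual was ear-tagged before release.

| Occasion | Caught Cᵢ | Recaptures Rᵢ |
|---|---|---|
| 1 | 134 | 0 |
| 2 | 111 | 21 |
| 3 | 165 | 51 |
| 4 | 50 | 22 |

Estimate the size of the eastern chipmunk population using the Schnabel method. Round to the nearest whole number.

Marked at large before each occasion: Mᵢ = Σⱼ<ᵢ (Cⱼ − Rⱼ) → M1=0, M2=134, M3=224, M4=338
Σ MᵢCᵢ = 0·134 + 134·111 + 224·165 + 338·50 = 0 + 14874 + 36960 + 16900 = 68734
Σ Rᵢ = 0 + 21 + 51 + 22 = 94
N̂ = 68734 / 94 ≈ 731.2 → 731

N ≈ 731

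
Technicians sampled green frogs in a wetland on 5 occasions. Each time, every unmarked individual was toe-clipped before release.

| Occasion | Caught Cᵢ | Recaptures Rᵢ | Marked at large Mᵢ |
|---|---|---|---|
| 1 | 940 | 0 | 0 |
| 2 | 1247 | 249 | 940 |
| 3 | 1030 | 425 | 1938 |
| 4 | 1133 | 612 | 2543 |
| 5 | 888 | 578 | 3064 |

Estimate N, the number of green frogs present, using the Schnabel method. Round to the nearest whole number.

Σ MᵢCᵢ = 0·940 + 940·1247 + 1938·1030 + 2543·1133 + 3064·888 = 0 + 1172180 + 1996140 + 2881219 + 2720832 = 8770371
Σ Rᵢ = 0 + 249 + 425 + 612 + 578 = 1864
N̂ = 8770371 / 1864 ≈ 4705.1 → 4705

N ≈ 4705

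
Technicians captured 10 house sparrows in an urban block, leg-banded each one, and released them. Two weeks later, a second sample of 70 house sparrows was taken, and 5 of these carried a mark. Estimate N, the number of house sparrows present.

N = 140

If marked individuals mix randomly, R/C ≈ M/N, giving N ≈ M·C/R.
N = (10 × 70) / 5 = 700 / 5 = 140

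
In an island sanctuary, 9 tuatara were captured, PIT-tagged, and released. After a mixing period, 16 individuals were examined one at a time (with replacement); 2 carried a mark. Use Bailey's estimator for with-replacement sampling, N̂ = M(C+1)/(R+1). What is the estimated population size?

N = 51

N̂ = 9·(16+1)/(2+1) = 9·17/3 = 153/3 = 51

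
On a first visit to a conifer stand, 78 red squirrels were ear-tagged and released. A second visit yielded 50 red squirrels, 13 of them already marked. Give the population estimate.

N = 300

The marked fraction in the recapture sample should equal the marked fraction in the population: 13/50 = 78/N.
N = (78 × 50) / 13 = 3900 / 13 = 300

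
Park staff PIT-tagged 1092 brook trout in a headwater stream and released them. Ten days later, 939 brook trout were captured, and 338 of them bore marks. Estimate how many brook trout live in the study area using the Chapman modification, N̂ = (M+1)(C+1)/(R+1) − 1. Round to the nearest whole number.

N ≈ 3030

N̂ = (1092+1)(939+1)/(338+1) − 1 = 1093·940/339 − 1
= 1027420/339 − 1 ≈ 3030.7 − 1 ≈ 3029.7 → 3030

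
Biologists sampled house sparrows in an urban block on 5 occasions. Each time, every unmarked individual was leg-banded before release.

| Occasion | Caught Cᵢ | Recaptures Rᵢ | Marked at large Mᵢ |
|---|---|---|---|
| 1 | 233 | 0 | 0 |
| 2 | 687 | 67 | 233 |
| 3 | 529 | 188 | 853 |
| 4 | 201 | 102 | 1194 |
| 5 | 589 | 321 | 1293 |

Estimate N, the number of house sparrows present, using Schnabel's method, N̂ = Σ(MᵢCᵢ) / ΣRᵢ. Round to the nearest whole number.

Σ MᵢCᵢ = 0·233 + 233·687 + 853·529 + 1194·201 + 1293·589 = 0 + 160071 + 451237 + 239994 + 761577 = 1612879
Σ Rᵢ = 0 + 67 + 188 + 102 + 321 = 678
N̂ = 1612879 / 678 ≈ 2378.9 → 2379

N ≈ 2379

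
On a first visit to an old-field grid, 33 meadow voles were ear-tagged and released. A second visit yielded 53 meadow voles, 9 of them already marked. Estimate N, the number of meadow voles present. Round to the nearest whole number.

Lincoln-Petersen assumes M/N = R/C, so N = M·C / R.
N = (33 × 53) / 9 = 1749 / 9 ≈ 194.3 → 194

N ≈ 194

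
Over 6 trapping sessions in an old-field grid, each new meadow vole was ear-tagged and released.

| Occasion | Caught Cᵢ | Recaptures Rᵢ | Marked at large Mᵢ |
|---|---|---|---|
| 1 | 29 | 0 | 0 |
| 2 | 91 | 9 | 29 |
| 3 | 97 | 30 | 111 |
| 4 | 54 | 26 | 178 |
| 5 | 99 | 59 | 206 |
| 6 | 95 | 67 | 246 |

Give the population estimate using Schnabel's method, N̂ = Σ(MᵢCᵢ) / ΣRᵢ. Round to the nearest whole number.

N ≈ 350

Σ MᵢCᵢ = 0·29 + 29·91 + 111·97 + 178·54 + 206·99 + 246·95 = 0 + 2639 + 10767 + 9612 + 20394 + 23370 = 66782
Σ Rᵢ = 0 + 9 + 30 + 26 + 59 + 67 = 191
N̂ = 66782 / 191 ≈ 349.6 → 350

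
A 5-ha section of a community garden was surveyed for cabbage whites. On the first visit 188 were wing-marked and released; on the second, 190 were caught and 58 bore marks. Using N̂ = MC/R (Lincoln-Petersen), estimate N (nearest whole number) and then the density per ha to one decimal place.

density ≈ 123.2 cabbage whites per ha

N̂ = 188·190/58 = 35720/58 ≈ 615.9 → 616
Density = N̂ / area = 616 / 5 ≈ 123.20 → 123.2 per ha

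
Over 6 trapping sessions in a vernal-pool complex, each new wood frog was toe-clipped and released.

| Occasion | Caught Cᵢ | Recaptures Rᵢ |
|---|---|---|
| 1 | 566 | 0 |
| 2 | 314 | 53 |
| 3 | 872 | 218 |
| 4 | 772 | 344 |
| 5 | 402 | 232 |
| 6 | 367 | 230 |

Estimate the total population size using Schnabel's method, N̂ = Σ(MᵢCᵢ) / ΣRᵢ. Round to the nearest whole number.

N ≈ 3317

Marked at large before each occasion: Mᵢ = Σⱼ<ᵢ (Cⱼ − Rⱼ) → M1=0, M2=566, M3=827, M4=1481, M5=1909, M6=2079
Σ MᵢCᵢ = 0·566 + 566·314 + 827·872 + 1481·772 + 1909·402 + 2079·367 = 0 + 177724 + 721144 + 1143332 + 767418 + 762993 = 3572611
Σ Rᵢ = 0 + 53 + 218 + 344 + 232 + 230 = 1077
N̂ = 3572611 / 1077 ≈ 3317.2 → 3317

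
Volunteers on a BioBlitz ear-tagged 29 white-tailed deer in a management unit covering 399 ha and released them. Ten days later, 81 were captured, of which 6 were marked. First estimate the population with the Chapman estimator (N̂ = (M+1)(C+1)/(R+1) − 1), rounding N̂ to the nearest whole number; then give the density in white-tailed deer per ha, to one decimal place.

density ≈ 0.9 white-tailed deer per ha

N̂ = 30·82/7 − 1 = 2460/7 − 1 ≈ 350.4 → 350
Density = N̂ / area = 350 / 399 ≈ 0.88 → 0.9 per ha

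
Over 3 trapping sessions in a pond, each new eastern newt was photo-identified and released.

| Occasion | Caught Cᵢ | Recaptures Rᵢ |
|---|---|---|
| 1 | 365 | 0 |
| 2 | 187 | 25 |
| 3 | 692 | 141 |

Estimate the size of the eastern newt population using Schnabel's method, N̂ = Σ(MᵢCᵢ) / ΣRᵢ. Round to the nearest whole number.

N ≈ 2608

Marked at large before each occasion: Mᵢ = Σⱼ<ᵢ (Cⱼ − Rⱼ) → M1=0, M2=365, M3=527
Σ MᵢCᵢ = 0·365 + 365·187 + 527·692 = 0 + 68255 + 364684 = 432939
Σ Rᵢ = 0 + 25 + 141 = 166
N̂ = 432939 / 166 ≈ 2608.1 → 2608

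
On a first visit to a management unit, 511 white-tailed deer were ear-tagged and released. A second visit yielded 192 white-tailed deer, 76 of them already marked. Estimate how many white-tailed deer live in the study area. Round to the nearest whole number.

N ≈ 1291

The marked fraction in the recapture sample should equal the marked fraction in the population: 76/192 = 511/N.
N = (511 × 192) / 76 = 98112 / 76 ≈ 1290.9 → 1291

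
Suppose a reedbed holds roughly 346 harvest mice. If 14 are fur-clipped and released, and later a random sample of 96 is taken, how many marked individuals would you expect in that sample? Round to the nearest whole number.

The marked fraction of the population is 14/346, so in a sample of 96 expect C·(M/N) marked.
E[R] = 14 × 96 / 346 = 1344 / 346 ≈ 3.9 → 4

expected recaptures ≈ 4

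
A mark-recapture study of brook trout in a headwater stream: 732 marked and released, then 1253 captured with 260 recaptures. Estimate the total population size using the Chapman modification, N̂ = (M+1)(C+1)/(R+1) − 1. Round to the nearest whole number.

N ≈ 3521

N̂ = (732+1)(1253+1)/(260+1) − 1 = 733·1254/261 − 1
= 919182/261 − 1 ≈ 3521.8 − 1 ≈ 3520.8 → 3521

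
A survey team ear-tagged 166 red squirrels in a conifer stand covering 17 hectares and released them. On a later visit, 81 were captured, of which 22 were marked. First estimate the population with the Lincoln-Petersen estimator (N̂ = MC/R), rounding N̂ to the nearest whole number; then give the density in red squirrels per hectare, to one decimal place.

N̂ = 166·81/22 = 13446/22 ≈ 611.2 → 611
Density = N̂ / area = 611 / 17 ≈ 35.94 → 35.9 per hectare

density ≈ 35.9 red squirrels per hectare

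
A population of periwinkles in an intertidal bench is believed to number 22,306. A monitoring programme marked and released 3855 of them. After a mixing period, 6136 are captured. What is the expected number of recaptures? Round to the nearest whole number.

The marked fraction of the population is 3855/22306, so in a sample of 6136 expect C·(M/N) marked.
E[R] = 3855 × 6136 / 22306 = 23654280 / 22306 ≈ 1060.4 → 1060

expected recaptures ≈ 1060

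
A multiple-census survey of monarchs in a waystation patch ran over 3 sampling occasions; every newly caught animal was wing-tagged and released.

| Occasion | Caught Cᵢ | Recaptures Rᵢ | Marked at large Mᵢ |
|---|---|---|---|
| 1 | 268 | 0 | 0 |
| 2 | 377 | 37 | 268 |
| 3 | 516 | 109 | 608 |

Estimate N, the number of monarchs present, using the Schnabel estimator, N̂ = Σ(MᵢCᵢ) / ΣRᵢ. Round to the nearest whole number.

Σ MᵢCᵢ = 0·268 + 268·377 + 608·516 = 0 + 101036 + 313728 = 414764
Σ Rᵢ = 0 + 37 + 109 = 146
N̂ = 414764 / 146 ≈ 2840.8 → 2841

N ≈ 2841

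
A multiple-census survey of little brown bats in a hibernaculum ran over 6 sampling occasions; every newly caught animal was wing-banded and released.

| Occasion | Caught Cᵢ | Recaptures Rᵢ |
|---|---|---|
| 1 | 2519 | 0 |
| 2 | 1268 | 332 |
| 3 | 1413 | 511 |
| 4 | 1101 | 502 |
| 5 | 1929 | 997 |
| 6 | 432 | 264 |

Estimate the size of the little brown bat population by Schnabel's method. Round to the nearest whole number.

Marked at large before each occasion: Mᵢ = Σⱼ<ᵢ (Cⱼ − Rⱼ) → M1=0, M2=2519, M3=3455, M4=4357, M5=4956, M6=5888
Σ MᵢCᵢ = 0·2519 + 2519·1268 + 3455·1413 + 4357·1101 + 4956·1929 + 5888·432 = 0 + 3194092 + 4881915 + 4797057 + 9560124 + 2543616 = 24976804
Σ Rᵢ = 0 + 332 + 511 + 502 + 997 + 264 = 2606
N̂ = 24976804 / 2606 ≈ 9584.3 → 9584

N ≈ 9584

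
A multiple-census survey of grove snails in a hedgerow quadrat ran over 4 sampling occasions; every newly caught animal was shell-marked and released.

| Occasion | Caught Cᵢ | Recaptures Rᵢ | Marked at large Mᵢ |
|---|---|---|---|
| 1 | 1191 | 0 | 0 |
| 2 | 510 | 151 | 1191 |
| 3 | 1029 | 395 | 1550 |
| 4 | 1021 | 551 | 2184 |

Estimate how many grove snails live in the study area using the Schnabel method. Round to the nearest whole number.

Σ MᵢCᵢ = 0·1191 + 1191·510 + 1550·1029 + 2184·1021 = 0 + 607410 + 1594950 + 2229864 = 4432224
Σ Rᵢ = 0 + 151 + 395 + 551 = 1097
N̂ = 4432224 / 1097 ≈ 4040.3 → 4040

N ≈ 4040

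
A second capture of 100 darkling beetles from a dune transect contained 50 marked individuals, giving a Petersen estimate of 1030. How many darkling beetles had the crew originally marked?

M = 515

From N = M·C/R: M = N·R / C = 1030·50 / 100 = 51500 / 100 = 515.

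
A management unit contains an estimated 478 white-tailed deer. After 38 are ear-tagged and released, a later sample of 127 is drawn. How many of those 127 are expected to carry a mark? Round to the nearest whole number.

expected recaptures ≈ 10

The marked fraction of the population is 38/478, so in a sample of 127 expect C·(M/N) marked.
E[R] = 38 × 127 / 478 = 4826 / 478 ≈ 10.1 → 10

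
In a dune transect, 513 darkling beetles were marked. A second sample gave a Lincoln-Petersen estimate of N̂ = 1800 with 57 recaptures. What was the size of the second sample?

C = 200

From N = M·C/R: C = N·R / M = 1800·57 / 513 = 102600 / 513 = 200.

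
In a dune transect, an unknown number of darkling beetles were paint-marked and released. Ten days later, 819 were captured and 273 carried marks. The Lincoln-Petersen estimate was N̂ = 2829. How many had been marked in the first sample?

M = 943

From N = M·C/R: M = N·R / C = 2829·273 / 819 = 772317 / 819 = 943.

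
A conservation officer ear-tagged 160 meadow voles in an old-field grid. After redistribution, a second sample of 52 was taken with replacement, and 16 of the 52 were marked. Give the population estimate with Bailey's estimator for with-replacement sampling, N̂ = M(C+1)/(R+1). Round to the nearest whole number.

N̂ = 160·(52+1)/(16+1) = 160·53/17 = 8480/17 ≈ 498.8 → 499

N ≈ 499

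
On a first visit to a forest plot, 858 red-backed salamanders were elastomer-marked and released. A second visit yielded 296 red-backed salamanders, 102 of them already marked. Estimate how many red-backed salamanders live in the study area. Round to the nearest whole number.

If marked individuals mix randomly, R/C ≈ M/N, giving N ≈ M·C/R.
N = (858 × 296) / 102 = 253968 / 102 ≈ 2489.9 → 2490

N ≈ 2490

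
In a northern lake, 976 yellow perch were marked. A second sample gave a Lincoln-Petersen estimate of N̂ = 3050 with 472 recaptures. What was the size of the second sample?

From N = M·C/R: C = N·R / M = 3050·472 / 976 = 1439600 / 976 = 1475.

C = 1475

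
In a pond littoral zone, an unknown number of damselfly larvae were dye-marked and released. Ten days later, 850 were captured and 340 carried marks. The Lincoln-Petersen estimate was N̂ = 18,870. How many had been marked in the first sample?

From N = M·C/R: M = N·R / C = 18870·340 / 850 = 6415800 / 850 = 7548.

M = 7548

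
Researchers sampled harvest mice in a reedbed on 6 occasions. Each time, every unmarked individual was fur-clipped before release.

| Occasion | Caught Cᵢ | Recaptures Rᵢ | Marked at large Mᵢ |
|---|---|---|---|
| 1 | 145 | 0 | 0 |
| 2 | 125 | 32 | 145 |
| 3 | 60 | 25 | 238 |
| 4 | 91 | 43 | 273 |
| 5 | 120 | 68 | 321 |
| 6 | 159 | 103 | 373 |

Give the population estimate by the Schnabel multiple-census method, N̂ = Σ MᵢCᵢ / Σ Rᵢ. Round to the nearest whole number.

Σ MᵢCᵢ = 0·145 + 145·125 + 238·60 + 273·91 + 321·120 + 373·159 = 0 + 18125 + 14280 + 24843 + 38520 + 59307 = 155075
Σ Rᵢ = 0 + 32 + 25 + 43 + 68 + 103 = 271
N̂ = 155075 / 271 ≈ 572.2 → 572

N ≈ 572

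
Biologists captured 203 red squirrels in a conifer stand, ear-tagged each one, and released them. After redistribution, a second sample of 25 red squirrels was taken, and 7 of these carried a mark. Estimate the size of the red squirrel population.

N = 725

N = (203 × 25) / 7 = 5075 / 7 = 725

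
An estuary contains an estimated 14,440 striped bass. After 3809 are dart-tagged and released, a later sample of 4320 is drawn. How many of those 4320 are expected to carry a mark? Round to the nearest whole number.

expected recaptures ≈ 1140

The marked fraction of the population is 3809/14440, so in a sample of 4320 expect C·(M/N) marked.
E[R] = 3809 × 4320 / 14440 = 16454880 / 14440 ≈ 1139.5 → 1140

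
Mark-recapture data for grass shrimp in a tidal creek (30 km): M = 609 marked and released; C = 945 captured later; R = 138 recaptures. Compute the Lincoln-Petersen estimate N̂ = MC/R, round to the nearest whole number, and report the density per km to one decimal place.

N̂ = 609·945/138 = 575505/138 ≈ 4170.3 → 4170
Density = N̂ / area = 4170 / 30 = 139.0 per km

density ≈ 139.0 grass shrimp per km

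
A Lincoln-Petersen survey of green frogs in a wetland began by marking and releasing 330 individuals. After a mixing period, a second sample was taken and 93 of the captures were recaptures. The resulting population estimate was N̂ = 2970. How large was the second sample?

C = 837

From N = M·C/R: C = N·R / M = 2970·93 / 330 = 276210 / 330 = 837.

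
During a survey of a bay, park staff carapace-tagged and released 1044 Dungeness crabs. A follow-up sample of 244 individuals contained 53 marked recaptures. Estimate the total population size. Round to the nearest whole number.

N = (1044 × 244) / 53 = 254736 / 53 ≈ 4806.3 → 4806

N ≈ 4806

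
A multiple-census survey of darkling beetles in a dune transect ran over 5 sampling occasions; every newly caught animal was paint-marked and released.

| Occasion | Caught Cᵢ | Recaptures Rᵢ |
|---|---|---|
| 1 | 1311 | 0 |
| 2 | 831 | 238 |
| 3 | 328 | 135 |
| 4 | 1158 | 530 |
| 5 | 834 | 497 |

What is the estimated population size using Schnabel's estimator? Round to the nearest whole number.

N ≈ 4582

Marked at large before each occasion: Mᵢ = Σⱼ<ᵢ (Cⱼ − Rⱼ) → M1=0, M2=1311, M3=1904, M4=2097, M5=2725
Σ MᵢCᵢ = 0·1311 + 1311·831 + 1904·328 + 2097·1158 + 2725·834 = 0 + 1089441 + 624512 + 2428326 + 2272650 = 6414929
Σ Rᵢ = 0 + 238 + 135 + 530 + 497 = 1400
N̂ = 6414929 / 1400 ≈ 4582.1 → 4582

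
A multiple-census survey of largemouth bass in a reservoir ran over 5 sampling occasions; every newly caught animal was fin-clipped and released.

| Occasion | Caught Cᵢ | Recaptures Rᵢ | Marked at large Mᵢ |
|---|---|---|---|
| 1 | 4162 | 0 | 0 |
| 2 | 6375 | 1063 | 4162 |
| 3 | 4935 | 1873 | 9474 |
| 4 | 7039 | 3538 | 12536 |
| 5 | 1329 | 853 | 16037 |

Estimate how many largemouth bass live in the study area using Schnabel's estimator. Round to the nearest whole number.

Σ MᵢCᵢ = 0·4162 + 4162·6375 + 9474·4935 + 12536·7039 + 16037·1329 = 0 + 26532750 + 46754190 + 88240904 + 21313173 = 182841017
Σ Rᵢ = 0 + 1063 + 1873 + 3538 + 853 = 7327
N̂ = 182841017 / 7327 ≈ 24954.4 → 24954

N ≈ 24,954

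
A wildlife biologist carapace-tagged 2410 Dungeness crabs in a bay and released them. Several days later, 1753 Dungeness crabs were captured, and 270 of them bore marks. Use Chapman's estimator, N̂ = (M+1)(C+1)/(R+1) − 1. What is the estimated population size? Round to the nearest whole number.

N ≈ 15,604

N̂ = (2410+1)(1753+1)/(270+1) − 1 = 2411·1754/271 − 1
= 4228894/271 − 1 ≈ 15604.8 − 1 ≈ 15603.8 → 15604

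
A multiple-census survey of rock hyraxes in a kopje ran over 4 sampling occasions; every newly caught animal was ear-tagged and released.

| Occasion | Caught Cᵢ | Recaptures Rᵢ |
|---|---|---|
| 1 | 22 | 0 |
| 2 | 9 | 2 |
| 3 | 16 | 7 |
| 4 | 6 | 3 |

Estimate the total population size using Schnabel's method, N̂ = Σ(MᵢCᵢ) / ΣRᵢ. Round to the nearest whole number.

Marked at large before each occasion: Mᵢ = Σⱼ<ᵢ (Cⱼ − Rⱼ) → M1=0, M2=22, M3=29, M4=38
Σ MᵢCᵢ = 0·22 + 22·9 + 29·16 + 38·6 = 0 + 198 + 464 + 228 = 890
Σ Rᵢ = 0 + 2 + 7 + 3 = 12
N̂ = 890 / 12 ≈ 74.2 → 74

N ≈ 74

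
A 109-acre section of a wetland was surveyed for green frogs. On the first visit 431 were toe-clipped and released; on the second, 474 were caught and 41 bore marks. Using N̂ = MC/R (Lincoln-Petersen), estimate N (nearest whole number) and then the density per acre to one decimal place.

density ≈ 45.7 green frogs per acre

N̂ = 431·474/41 = 204294/41 ≈ 4982.8 → 4983
Density = N̂ / area = 4983 / 109 ≈ 45.72 → 45.7 per acre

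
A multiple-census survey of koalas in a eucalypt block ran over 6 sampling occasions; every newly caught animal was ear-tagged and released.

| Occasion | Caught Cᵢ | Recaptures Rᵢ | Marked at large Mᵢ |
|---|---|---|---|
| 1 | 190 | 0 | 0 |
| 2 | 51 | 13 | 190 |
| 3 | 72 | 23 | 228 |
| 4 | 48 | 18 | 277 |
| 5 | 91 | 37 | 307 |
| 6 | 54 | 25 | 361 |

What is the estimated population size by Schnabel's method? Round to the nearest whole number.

N ≈ 749

Σ MᵢCᵢ = 0·190 + 190·51 + 228·72 + 277·48 + 307·91 + 361·54 = 0 + 9690 + 16416 + 13296 + 27937 + 19494 = 86833
Σ Rᵢ = 0 + 13 + 23 + 18 + 37 + 25 = 116
N̂ = 86833 / 116 ≈ 748.6 → 749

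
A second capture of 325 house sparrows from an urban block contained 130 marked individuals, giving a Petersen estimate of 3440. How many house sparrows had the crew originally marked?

From N = M·C/R: M = N·R / C = 3440·130 / 325 = 447200 / 325 = 1376.

M = 1376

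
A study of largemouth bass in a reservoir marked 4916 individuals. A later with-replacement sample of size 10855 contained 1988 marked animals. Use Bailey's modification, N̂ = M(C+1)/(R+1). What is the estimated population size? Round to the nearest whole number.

N̂ = 4916·(10855+1)/(1988+1) = 4916·10856/1989 = 53368096/1989 ≈ 26831.6 → 26832

N ≈ 26,832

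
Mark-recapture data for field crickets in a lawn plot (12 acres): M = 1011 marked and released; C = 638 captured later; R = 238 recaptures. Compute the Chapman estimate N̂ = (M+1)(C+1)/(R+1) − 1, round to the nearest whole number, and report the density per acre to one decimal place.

N̂ = 1012·639/239 − 1 = 646668/239 − 1 ≈ 2704.7 → 2705
Density = N̂ / area = 2705 / 12 ≈ 225.42 → 225.4 per acre

density ≈ 225.4 field crickets per acre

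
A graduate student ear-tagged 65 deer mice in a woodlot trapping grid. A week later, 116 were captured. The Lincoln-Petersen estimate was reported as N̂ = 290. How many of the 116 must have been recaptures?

From N = M·C/R: R = M·C / N = 65·116 / 290 = 7540 / 290 = 26.

R = 26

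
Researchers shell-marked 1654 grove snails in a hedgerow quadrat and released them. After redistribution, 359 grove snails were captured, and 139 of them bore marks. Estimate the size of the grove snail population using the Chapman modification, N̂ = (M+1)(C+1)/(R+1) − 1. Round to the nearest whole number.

N̂ = (1654+1)(359+1)/(139+1) − 1 = 1655·360/140 − 1
= 595800/140 − 1 ≈ 4255.7 − 1 ≈ 4254.7 → 4255

N ≈ 4255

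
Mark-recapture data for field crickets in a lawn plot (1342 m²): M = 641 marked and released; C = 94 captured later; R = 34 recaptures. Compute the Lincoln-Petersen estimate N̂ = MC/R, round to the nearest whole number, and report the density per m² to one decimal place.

N̂ = 641·94/34 = 60254/34 ≈ 1772.2 → 1772
Density = N̂ / area = 1772 / 1342 ≈ 1.32 → 1.3 per m²

density ≈ 1.3 field crickets per m²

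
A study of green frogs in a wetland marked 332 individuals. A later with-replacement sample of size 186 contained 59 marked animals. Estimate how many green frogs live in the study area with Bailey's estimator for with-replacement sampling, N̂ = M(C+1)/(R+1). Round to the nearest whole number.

N ≈ 1035

N̂ = 332·(186+1)/(59+1) = 332·187/60 = 62084/60 ≈ 1034.7 → 1035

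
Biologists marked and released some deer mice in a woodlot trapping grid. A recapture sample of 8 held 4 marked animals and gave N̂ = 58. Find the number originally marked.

From N = M·C/R: M = N·R / C = 58·4 / 8 = 232 / 8 = 29.

M = 29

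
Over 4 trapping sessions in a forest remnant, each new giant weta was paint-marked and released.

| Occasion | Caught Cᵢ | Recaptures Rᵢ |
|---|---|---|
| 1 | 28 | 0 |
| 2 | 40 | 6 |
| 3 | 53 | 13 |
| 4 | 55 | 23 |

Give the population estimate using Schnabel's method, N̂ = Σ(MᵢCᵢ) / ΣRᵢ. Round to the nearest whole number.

N ≈ 238

Marked at large before each occasion: Mᵢ = Σⱼ<ᵢ (Cⱼ − Rⱼ) → M1=0, M2=28, M3=62, M4=102
Σ MᵢCᵢ = 0·28 + 28·40 + 62·53 + 102·55 = 0 + 1120 + 3286 + 5610 = 10016
Σ Rᵢ = 0 + 6 + 13 + 23 = 42
N̂ = 10016 / 42 ≈ 238.48 → 238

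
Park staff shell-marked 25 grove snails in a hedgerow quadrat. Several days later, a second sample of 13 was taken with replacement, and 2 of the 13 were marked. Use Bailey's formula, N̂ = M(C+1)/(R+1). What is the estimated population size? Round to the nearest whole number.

N̂ = 25·(13+1)/(2+1) = 25·14/3 = 350/3 ≈ 116.7 → 117

N ≈ 117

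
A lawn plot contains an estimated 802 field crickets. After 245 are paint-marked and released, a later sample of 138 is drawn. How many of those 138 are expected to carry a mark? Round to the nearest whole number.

expected recaptures ≈ 42

Expected recaptures E[R] = M·C / N.
E[R] = 245 × 138 / 802 = 33810 / 802 ≈ 42.2 → 42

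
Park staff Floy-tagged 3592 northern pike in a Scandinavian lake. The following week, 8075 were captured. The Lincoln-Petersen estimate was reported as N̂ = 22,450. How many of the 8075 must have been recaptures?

R = 1292

From N = M·C/R: R = M·C / N = 3592·8075 / 22450 = 29005400 / 22450 = 1292.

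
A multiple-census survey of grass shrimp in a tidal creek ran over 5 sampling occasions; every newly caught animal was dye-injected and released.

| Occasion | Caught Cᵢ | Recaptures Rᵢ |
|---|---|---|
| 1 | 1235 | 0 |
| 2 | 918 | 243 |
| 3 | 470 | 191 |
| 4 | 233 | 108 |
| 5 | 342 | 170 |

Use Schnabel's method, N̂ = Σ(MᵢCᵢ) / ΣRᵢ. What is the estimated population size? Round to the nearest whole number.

N ≈ 4681

Marked at large before each occasion: Mᵢ = Σⱼ<ᵢ (Cⱼ − Rⱼ) → M1=0, M2=1235, M3=1910, M4=2189, M5=2314
Σ MᵢCᵢ = 0·1235 + 1235·918 + 1910·470 + 2189·233 + 2314·342 = 0 + 1133730 + 897700 + 510037 + 791388 = 3332855
Σ Rᵢ = 0 + 243 + 191 + 108 + 170 = 712
N̂ = 3332855 / 712 ≈ 4681.0 → 4681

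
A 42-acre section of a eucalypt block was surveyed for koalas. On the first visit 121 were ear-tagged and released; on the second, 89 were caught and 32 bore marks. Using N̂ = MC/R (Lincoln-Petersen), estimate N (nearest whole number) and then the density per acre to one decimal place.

N̂ = 121·89/32 = 10769/32 ≈ 336.5 → 337
Density = N̂ / area = 337 / 42 ≈ 8.02 → 8.0 per acre

density ≈ 8.0 koalas per acre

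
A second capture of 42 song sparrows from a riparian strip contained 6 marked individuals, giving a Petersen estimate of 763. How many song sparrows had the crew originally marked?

From N = M·C/R: M = N·R / C = 763·6 / 42 = 4578 / 42 = 109.

M = 109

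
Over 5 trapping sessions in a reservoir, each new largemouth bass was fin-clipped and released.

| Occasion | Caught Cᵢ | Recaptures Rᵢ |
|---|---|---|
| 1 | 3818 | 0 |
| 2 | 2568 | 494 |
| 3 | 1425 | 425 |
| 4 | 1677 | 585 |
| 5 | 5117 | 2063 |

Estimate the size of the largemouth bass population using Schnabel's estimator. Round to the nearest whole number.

N ≈ 19,796

Marked at large before each occasion: Mᵢ = Σⱼ<ᵢ (Cⱼ − Rⱼ) → M1=0, M2=3818, M3=5892, M4=6892, M5=7984
Σ MᵢCᵢ = 0·3818 + 3818·2568 + 5892·1425 + 6892·1677 + 7984·5117 = 0 + 9804624 + 8396100 + 11557884 + 40854128 = 70612736
Σ Rᵢ = 0 + 494 + 425 + 585 + 2063 = 3567
N̂ = 70612736 / 3567 ≈ 19796.1 → 19796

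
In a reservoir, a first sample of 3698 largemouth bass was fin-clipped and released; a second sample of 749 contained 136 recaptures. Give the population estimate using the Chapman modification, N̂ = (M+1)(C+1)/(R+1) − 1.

N̂ = (3698+1)(749+1)/(136+1) − 1 = 3699·750/137 − 1
= 2774250/137 − 1 = 20250 − 1 = 20249

N = 20,249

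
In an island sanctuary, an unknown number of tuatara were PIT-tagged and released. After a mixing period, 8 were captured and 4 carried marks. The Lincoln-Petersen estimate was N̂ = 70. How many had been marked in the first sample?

From N = M·C/R: M = N·R / C = 70·4 / 8 = 280 / 8 = 35.

M = 35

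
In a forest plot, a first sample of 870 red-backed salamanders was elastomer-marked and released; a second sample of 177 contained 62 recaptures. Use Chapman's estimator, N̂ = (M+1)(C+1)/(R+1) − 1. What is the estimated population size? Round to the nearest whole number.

N̂ = (870+1)(177+1)/(62+1) − 1 = 871·178/63 − 1
= 155038/63 − 1 ≈ 2460.9 − 1 ≈ 2459.9 → 2460

N ≈ 2460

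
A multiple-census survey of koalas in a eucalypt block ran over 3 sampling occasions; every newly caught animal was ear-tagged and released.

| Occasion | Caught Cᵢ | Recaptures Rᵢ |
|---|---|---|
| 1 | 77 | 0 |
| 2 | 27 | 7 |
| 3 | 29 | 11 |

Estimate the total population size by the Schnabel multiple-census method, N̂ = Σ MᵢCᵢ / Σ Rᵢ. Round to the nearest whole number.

Marked at large before each occasion: Mᵢ = Σⱼ<ᵢ (Cⱼ − Rⱼ) → M1=0, M2=77, M3=97
Σ MᵢCᵢ = 0·77 + 77·27 + 97·29 = 0 + 2079 + 2813 = 4892
Σ Rᵢ = 0 + 7 + 11 = 18
N̂ = 4892 / 18 ≈ 271.8 → 272

N ≈ 272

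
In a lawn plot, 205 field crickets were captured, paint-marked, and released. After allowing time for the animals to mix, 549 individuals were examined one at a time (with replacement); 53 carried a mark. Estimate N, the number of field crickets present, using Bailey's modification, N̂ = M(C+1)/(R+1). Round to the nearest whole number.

N ≈ 2088

N̂ = 205·(549+1)/(53+1) = 205·550/54 = 112750/54 ≈ 2088.0 → 2088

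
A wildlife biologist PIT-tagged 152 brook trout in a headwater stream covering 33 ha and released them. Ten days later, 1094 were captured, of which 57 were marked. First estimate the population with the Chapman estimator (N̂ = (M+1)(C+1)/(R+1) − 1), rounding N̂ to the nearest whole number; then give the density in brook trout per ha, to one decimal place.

N̂ = 153·1095/58 − 1 = 167535/58 − 1 ≈ 2887.5 → 2888
Density = N̂ / area = 2888 / 33 ≈ 87.52 → 87.5 per ha

density ≈ 87.5 brook trout per ha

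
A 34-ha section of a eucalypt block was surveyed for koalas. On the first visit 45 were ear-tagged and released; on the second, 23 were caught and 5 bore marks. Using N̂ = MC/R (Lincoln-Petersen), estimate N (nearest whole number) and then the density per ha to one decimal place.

N̂ = 45·23/5 = 1035/5 = 207
Density = N̂ / area = 207 / 34 ≈ 6.09 → 6.1 per ha

density ≈ 6.1 koalas per ha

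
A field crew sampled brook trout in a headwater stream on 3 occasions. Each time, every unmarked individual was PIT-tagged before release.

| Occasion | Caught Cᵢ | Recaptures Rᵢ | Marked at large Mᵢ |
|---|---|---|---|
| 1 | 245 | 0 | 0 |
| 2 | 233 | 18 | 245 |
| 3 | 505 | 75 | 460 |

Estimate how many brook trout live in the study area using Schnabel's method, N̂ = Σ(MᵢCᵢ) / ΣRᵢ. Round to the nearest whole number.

N ≈ 3112

Σ MᵢCᵢ = 0·245 + 245·233 + 460·505 = 0 + 57085 + 232300 = 289385
Σ Rᵢ = 0 + 18 + 75 = 93
N̂ = 289385 / 93 ≈ 3111.7 → 3112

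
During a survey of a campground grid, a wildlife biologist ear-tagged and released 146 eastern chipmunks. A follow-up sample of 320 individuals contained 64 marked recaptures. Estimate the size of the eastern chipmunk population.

N = 730

Lincoln-Petersen assumes M/N = R/C, so N = M·C / R.
N = (146 × 320) / 64 = 46720 / 64 = 730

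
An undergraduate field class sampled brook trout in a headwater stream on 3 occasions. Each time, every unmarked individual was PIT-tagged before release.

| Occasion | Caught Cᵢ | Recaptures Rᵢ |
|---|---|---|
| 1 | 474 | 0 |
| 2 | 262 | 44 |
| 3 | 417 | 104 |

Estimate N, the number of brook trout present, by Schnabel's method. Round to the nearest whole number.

N ≈ 2789

Marked at large before each occasion: Mᵢ = Σⱼ<ᵢ (Cⱼ − Rⱼ) → M1=0, M2=474, M3=692
Σ MᵢCᵢ = 0·474 + 474·262 + 692·417 = 0 + 124188 + 288564 = 412752
Σ Rᵢ = 0 + 44 + 104 = 148
N̂ = 412752 / 148 ≈ 2788.9 → 2789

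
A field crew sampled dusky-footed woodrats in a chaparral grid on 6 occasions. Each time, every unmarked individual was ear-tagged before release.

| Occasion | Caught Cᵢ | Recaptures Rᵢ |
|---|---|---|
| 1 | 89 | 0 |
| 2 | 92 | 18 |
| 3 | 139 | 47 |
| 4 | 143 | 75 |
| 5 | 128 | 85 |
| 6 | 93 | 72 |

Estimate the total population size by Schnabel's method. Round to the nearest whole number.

Marked at large before each occasion: Mᵢ = Σⱼ<ᵢ (Cⱼ − Rⱼ) → M1=0, M2=89, M3=163, M4=255, M5=323, M6=366
Σ MᵢCᵢ = 0·89 + 89·92 + 163·139 + 255·143 + 323·128 + 366·93 = 0 + 8188 + 22657 + 36465 + 41344 + 34038 = 142692
Σ Rᵢ = 0 + 18 + 47 + 75 + 85 + 72 = 297
N̂ = 142692 / 297 ≈ 480.4 → 480

N ≈ 480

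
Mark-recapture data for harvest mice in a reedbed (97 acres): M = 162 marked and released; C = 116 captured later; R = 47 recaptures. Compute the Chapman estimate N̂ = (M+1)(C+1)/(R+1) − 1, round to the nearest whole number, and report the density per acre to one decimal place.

N̂ = 163·117/48 − 1 = 19071/48 − 1 ≈ 396.3 → 396
Density = N̂ / area = 396 / 97 ≈ 4.08 → 4.1 per acre

density ≈ 4.1 harvest mice per acre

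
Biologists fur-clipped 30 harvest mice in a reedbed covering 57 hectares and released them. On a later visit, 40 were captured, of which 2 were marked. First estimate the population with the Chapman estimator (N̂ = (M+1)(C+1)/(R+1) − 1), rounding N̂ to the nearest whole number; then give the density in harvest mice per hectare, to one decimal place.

density ≈ 7.4 harvest mice per hectare

N̂ = 31·41/3 − 1 = 1271/3 − 1 ≈ 422.7 → 423
Density = N̂ / area = 423 / 57 ≈ 7.42 → 7.4 per hectare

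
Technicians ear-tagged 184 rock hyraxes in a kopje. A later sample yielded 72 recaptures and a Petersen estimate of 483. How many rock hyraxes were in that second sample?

From N = M·C/R: C = N·R / M = 483·72 / 184 = 34776 / 184 = 189.

C = 189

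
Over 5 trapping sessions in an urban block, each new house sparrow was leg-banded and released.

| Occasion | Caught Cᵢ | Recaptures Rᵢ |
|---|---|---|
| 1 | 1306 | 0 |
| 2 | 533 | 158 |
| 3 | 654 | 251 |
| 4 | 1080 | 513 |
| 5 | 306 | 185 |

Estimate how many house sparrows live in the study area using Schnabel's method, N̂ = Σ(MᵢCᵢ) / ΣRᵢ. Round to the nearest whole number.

Marked at large before each occasion: Mᵢ = Σⱼ<ᵢ (Cⱼ − Rⱼ) → M1=0, M2=1306, M3=1681, M4=2084, M5=2651
Σ MᵢCᵢ = 0·1306 + 1306·533 + 1681·654 + 2084·1080 + 2651·306 = 0 + 696098 + 1099374 + 2250720 + 811206 = 4857398
Σ Rᵢ = 0 + 158 + 251 + 513 + 185 = 1107
N̂ = 4857398 / 1107 ≈ 4387.9 → 4388

N ≈ 4388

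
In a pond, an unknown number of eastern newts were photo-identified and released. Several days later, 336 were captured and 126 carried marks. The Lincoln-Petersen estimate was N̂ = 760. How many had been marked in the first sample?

From N = M·C/R: M = N·R / C = 760·126 / 336 = 95760 / 336 = 285.

M = 285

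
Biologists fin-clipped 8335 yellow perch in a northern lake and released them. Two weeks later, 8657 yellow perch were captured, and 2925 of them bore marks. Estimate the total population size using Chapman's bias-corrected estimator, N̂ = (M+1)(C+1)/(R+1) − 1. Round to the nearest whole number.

N̂ = (8335+1)(8657+1)/(2925+1) − 1 = 8336·8658/2926 − 1
= 72173088/2926 − 1 ≈ 24666.1 − 1 ≈ 24665.1 → 24665

N ≈ 24,665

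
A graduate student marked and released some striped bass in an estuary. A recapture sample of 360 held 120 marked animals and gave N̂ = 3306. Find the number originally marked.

M = 1102

From N = M·C/R: M = N·R / C = 3306·120 / 360 = 396720 / 360 = 1102.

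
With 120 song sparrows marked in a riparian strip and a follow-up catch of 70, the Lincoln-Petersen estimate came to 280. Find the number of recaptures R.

R = 30

From N = M·C/R: R = M·C / N = 120·70 / 280 = 8400 / 280 = 30.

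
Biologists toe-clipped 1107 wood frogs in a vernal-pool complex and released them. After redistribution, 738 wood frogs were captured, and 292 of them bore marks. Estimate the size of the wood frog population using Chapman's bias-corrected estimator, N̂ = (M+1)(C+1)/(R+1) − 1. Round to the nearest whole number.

N̂ = (1107+1)(738+1)/(292+1) − 1 = 1108·739/293 − 1
= 818812/293 − 1 ≈ 2794.6 − 1 ≈ 2793.6 → 2794

N ≈ 2794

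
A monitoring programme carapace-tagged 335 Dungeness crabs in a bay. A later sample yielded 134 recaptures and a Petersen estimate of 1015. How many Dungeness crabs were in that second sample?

From N = M·C/R: C = N·R / M = 1015·134 / 335 = 136010 / 335 = 406.

C = 406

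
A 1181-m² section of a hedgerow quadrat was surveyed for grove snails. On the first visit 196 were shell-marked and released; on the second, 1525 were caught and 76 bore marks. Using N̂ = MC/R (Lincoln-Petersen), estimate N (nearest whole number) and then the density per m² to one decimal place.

density ≈ 3.3 grove snails per m²

N̂ = 196·1525/76 = 298900/76 ≈ 3932.9 → 3933
Density = N̂ / area = 3933 / 1181 ≈ 3.33 → 3.3 per m²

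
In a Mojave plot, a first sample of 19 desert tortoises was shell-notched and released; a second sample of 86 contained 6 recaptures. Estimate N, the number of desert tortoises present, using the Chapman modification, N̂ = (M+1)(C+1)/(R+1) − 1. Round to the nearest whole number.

N ≈ 248

N̂ = (19+1)(86+1)/(6+1) − 1 = 20·87/7 − 1
= 1740/7 − 1 ≈ 248.6 − 1 ≈ 247.6 → 248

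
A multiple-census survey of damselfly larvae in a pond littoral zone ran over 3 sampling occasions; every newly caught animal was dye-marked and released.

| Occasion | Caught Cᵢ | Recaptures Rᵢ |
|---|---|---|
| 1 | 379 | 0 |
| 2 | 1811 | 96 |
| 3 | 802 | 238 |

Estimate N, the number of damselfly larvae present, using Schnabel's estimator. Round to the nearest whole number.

N ≈ 7083

Marked at large before each occasion: Mᵢ = Σⱼ<ᵢ (Cⱼ − Rⱼ) → M1=0, M2=379, M3=2094
Σ MᵢCᵢ = 0·379 + 379·1811 + 2094·802 = 0 + 686369 + 1679388 = 2365757
Σ Rᵢ = 0 + 96 + 238 = 334
N̂ = 2365757 / 334 ≈ 7083.1 → 7083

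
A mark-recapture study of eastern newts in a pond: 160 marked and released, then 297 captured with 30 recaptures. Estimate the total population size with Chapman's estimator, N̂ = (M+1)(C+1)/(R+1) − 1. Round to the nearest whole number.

N̂ = (160+1)(297+1)/(30+1) − 1 = 161·298/31 − 1
= 47978/31 − 1 ≈ 1547.7 − 1 ≈ 1546.7 → 1547

N ≈ 1547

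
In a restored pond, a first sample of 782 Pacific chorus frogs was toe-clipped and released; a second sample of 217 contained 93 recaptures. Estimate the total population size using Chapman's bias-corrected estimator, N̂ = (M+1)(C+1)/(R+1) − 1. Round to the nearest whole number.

N̂ = (782+1)(217+1)/(93+1) − 1 = 783·218/94 − 1
= 170694/94 − 1 ≈ 1815.9 − 1 ≈ 1814.9 → 1815

N ≈ 1815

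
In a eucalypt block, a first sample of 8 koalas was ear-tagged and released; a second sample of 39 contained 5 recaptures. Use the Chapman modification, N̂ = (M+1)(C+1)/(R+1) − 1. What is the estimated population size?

N = 59

N̂ = (8+1)(39+1)/(5+1) − 1 = 9·40/6 − 1
= 360/6 − 1 = 60 − 1 = 59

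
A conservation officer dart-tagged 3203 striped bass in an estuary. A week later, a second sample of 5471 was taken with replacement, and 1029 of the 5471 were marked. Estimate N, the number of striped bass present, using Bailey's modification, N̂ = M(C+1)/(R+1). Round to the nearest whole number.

N̂ = 3203·(5471+1)/(1029+1) = 3203·5472/1030 = 17526816/1030 ≈ 17016.3 → 17016

N ≈ 17,016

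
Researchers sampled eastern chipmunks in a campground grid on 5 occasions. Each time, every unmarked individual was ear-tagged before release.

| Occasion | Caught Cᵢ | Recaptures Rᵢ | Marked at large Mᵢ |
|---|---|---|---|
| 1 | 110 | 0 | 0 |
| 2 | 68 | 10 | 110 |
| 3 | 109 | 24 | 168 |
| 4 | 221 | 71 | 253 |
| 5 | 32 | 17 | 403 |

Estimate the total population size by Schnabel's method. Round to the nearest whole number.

Σ MᵢCᵢ = 0·110 + 110·68 + 168·109 + 253·221 + 403·32 = 0 + 7480 + 18312 + 55913 + 12896 = 94601
Σ Rᵢ = 0 + 10 + 24 + 71 + 17 = 122
N̂ = 94601 / 122 ≈ 775.4 → 775

N ≈ 775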